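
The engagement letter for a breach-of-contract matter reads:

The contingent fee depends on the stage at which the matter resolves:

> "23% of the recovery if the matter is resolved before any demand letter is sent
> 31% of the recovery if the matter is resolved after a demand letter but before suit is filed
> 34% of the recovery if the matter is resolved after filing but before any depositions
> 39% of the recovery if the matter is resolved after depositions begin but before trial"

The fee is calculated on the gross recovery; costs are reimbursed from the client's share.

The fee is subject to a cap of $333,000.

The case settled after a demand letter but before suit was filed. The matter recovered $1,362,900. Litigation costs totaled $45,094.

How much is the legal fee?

$333,000.00

Fee base is the gross recovery, $1,362,900; costs are reimbursed separately.
The matter settled after a demand letter but before suit was filed, so the 31% rate applies.
$1,362,900 × 31% = $422,499.00
$422,499.00 exceeds the $333,000 cap, so the fee is capped at $333,000.00.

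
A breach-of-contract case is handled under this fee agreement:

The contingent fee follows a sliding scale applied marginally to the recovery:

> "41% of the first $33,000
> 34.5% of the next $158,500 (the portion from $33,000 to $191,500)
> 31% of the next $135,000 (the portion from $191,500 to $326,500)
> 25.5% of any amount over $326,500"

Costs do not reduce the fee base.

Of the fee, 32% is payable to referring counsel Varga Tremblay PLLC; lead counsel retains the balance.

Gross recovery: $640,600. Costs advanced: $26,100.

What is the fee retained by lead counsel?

$129,307.44

Fee base is the gross recovery, $640,600; costs are reimbursed separately.
First $33,000 at 41% = $13,530.00
Next $158,500 at 34.5% = $54,682.50
Next $135,000 at 31% = $41,850.00
Remaining $314,100 at 25.5% = $80,095.50
Fee: $13,530.00 + $54,682.50 + $41,850.00 + $80,095.50 = $190,158.00
Referral share: 32% of $190,158.00 = $60,850.56; lead counsel retains $190,158.00 − $60,850.56 = $129,307.44.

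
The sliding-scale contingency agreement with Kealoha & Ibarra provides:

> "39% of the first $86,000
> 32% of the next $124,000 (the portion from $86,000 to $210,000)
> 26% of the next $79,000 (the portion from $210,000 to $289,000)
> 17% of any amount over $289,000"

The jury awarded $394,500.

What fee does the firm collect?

$111,695.00

First $86,000 at 39% = $33,540.00
Next $124,000 at 32% = $39,680.00
Next $79,000 at 26% = $20,540.00
Remaining $105,500 at 17% = $17,935.00
Fee: $33,540.00 + $39,680.00 + $20,540.00 + $17,935.00 = $111,695.00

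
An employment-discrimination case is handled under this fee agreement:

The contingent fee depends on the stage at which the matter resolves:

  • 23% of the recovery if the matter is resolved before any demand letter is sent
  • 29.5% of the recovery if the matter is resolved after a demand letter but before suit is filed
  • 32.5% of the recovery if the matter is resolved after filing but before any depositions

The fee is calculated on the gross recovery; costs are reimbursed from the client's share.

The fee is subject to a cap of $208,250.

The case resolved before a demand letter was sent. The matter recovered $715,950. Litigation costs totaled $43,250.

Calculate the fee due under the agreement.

Fee base is the gross recovery, $715,950; costs are reimbursed separately.
The matter resolved before a demand letter was sent, so the 23% rate applies.
$715,950 × 23% = $164,668.50
$164,668.50 is under the $208,250 cap.

$164,668.50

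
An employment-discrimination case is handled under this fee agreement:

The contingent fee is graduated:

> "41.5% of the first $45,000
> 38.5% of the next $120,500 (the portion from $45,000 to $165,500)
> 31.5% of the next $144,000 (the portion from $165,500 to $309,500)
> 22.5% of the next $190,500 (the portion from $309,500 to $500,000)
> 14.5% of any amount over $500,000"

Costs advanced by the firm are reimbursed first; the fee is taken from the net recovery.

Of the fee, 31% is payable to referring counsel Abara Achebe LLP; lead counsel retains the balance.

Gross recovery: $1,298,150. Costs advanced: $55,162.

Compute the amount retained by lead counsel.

Fee base (net of costs): $1,298,150 − $55,162 = $1,242,988
First $45,000 at 41.5% = $18,675.00
Next $120,500 at 38.5% = $46,392.50
Next $144,000 at 31.5% = $45,360.00
Next $190,500 at 22.5% = $42,862.50
Remaining $742,988 at 14.5% = $107,733.26
Fee: $18,675.00 + $46,392.50 + $45,360.00 + $42,862.50 + $107,733.26 = $261,023.26
Referral share: 31% of $261,023.26 = $80,917.21; lead counsel retains $261,023.26 − $80,917.21 = $180,106.05.

$180,106.05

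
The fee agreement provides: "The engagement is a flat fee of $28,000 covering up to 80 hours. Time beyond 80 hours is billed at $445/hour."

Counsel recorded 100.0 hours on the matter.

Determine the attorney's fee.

Flat fee: $28,000.00
Excess hours: 100.0 − 80 = 20.0
Overrun: 20.0 × $445 = $8,900.00
Total: $28,000.00 + $8,900.00 = $36,900.00

$36,900.00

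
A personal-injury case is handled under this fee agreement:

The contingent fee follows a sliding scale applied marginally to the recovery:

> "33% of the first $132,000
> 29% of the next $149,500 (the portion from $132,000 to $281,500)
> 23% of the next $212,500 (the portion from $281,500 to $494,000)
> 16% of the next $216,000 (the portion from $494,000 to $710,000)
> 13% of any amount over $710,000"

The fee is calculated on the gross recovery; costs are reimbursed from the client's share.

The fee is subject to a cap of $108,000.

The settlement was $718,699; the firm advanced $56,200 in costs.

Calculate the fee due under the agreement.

$108,000.00

Fee base is the gross recovery, $718,699; costs are reimbursed separately.
First $132,000 at 33% = $43,560.00
Next $149,500 at 29% = $43,355.00
Next $212,500 at 23% = $48,875.00
Next $216,000 at 16% = $34,560.00
Remaining $8,699 at 13% = $1,130.87
Fee: $43,560.00 + $43,355.00 + $48,875.00 + $34,560.00 + $1,130.87 = $171,480.87
$171,480.87 exceeds the $108,000 cap, so the fee is capped at $108,000.00.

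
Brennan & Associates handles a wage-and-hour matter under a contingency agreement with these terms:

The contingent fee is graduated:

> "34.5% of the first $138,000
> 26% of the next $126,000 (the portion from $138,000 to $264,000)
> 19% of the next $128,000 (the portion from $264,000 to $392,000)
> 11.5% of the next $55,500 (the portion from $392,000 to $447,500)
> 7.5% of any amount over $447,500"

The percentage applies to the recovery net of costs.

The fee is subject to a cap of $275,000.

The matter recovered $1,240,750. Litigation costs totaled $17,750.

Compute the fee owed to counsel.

Fee base (net of costs): $1,240,750 − $17,750 = $1,223,000
First $138,000 at 34.5% = $47,610.00
Next $126,000 at 26% = $32,760.00
Next $128,000 at 19% = $24,320.00
Next $55,500 at 11.5% = $6,382.50
Remaining $775,500 at 7.5% = $58,162.50
Fee: $47,610.00 + $32,760.00 + $24,320.00 + $6,382.50 + $58,162.50 = $169,235.00
$169,235.00 is under the $275,000 cap.

$169,235.00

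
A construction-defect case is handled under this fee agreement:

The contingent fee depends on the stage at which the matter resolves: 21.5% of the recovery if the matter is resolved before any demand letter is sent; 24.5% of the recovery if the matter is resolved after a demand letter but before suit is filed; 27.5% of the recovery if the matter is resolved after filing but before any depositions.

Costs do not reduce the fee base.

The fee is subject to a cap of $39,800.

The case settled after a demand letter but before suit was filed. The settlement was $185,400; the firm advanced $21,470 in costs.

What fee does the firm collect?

Fee base is the gross recovery, $185,400; costs are reimbursed separately.
The matter settled after a demand letter but before suit was filed, so the 24.5% rate applies.
$185,400 × 24.5% = $45,423.00
$45,423.00 exceeds the $39,800 cap, so the fee is capped at $39,800.00.

$39,800.00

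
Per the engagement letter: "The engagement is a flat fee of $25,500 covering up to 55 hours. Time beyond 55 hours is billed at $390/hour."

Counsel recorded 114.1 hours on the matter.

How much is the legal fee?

$48,549.00

Flat fee: $25,500.00
Excess hours: 114.1 − 55 = 59.1
Overrun: 59.1 × $390 = $23,049.00
Total: $25,500.00 + $23,049.00 = $48,549.00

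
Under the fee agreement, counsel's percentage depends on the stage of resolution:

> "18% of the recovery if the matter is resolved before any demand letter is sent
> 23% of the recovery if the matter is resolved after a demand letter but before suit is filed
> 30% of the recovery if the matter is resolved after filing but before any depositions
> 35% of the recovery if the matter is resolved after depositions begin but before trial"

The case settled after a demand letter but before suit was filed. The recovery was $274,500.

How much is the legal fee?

The matter settled after a demand letter but before suit was filed, so the 23% rate applies.
$274,500 × 23% = $63,135.00

$63,135.00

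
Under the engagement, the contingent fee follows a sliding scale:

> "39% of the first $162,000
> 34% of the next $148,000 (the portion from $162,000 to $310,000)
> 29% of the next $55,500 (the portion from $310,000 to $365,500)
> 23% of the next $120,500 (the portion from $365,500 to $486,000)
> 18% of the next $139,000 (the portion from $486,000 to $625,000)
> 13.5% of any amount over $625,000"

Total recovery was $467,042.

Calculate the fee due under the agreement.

First $162,000 at 39% = $63,180.00
Next $148,000 at 34% = $50,320.00
Next $55,500 at 29% = $16,095.00
Remaining $101,542 at 23% = $23,354.66
Fee: $63,180.00 + $50,320.00 + $16,095.00 + $23,354.66 = $152,949.66

$152,949.66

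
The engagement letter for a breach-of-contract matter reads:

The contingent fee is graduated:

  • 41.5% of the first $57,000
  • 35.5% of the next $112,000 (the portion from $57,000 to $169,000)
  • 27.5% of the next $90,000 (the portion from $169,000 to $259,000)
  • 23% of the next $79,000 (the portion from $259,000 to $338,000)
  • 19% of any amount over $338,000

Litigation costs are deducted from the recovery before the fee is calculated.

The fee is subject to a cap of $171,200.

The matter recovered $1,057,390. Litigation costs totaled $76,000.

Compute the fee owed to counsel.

$171,200.00

Fee base (net of costs): $1,057,390 − $76,000 = $981,390
First $57,000 at 41.5% = $23,655.00
Next $112,000 at 35.5% = $39,760.00
Next $90,000 at 27.5% = $24,750.00
Next $79,000 at 23% = $18,170.00
Remaining $643,390 at 19% = $122,244.10
Fee: $23,655.00 + $39,760.00 + $24,750.00 + $18,170.00 + $122,244.10 = $228,579.10
$228,579.10 exceeds the $171,200 cap, so the fee is capped at $171,200.00.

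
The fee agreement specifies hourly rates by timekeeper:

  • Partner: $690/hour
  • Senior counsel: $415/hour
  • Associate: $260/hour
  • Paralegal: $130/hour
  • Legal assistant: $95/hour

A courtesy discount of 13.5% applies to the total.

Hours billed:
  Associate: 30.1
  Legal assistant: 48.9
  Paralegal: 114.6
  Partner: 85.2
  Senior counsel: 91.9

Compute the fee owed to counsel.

$107,516.04

Partner: 85.2 × $690 = $58,788.00
Senior counsel: 91.9 × $415 = $38,138.50
Associate: 30.1 × $260 = $7,826.00
Paralegal: 114.6 × $130 = $14,898.00
Legal assistant: 48.9 × $95 = $4,645.50
Subtotal: $124,296.00
Less 13.5% discount: −$16,779.96
Total: $124,296.00 − $16,779.96 = $107,516.04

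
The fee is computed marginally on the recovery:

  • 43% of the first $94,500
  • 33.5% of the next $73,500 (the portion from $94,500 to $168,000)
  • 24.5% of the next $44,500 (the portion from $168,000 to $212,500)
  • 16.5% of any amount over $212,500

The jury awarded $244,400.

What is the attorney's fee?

$81,423.50

First $94,500 at 43% = $40,635.00
Next $73,500 at 33.5% = $24,622.50
Next $44,500 at 24.5% = $10,902.50
Remaining $31,900 at 16.5% = $5,263.50
Fee: $40,635.00 + $24,622.50 + $10,902.50 + $5,263.50 = $81,423.50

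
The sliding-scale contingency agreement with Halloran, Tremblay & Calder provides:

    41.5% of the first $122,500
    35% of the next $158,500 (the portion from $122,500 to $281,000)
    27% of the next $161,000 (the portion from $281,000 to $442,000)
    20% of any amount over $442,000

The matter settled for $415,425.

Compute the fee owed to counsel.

First $122,500 at 41.5% = $50,837.50
Next $158,500 at 35% = $55,475.00
Remaining $134,425 at 27% = $36,294.75
Fee: $50,837.50 + $55,475.00 + $36,294.75 = $142,607.25

$142,607.25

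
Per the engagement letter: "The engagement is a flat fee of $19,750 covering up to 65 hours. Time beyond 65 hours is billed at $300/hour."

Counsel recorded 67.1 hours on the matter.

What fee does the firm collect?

$20,380.00

Flat fee: $19,750.00
Excess hours: 67.1 − 65 = 2.1
Overrun: 2.1 × $300 = $630.00
Total: $19,750.00 + $630.00 = $20,380.00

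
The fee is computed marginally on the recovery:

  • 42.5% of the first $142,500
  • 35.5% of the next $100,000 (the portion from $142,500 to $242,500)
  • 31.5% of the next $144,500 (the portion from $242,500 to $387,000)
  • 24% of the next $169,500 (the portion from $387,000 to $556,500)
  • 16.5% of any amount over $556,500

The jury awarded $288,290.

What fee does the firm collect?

First $142,500 at 42.5% = $60,562.50
Next $100,000 at 35.5% = $35,500.00
Remaining $45,790 at 31.5% = $14,423.85
Fee: $60,562.50 + $35,500.00 + $14,423.85 = $110,486.35

$110,486.35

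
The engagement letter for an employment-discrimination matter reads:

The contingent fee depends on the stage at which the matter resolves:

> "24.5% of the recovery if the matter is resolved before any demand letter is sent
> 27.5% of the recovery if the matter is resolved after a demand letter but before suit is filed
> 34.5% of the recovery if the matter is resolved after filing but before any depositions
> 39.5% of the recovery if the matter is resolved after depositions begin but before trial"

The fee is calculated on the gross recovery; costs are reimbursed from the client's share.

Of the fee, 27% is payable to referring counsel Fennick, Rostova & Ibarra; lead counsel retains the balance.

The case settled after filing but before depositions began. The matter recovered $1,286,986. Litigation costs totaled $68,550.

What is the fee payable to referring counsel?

$119,882.75

Fee base is the gross recovery, $1,286,986; costs are reimbursed separately.
The matter settled after filing but before depositions began, so the 34.5% rate applies.
$1,286,986 × 34.5% = $444,010.17
Referral share: 27% of $444,010.17 = $119,882.75; lead counsel retains $444,010.17 − $119,882.75 = $324,127.42.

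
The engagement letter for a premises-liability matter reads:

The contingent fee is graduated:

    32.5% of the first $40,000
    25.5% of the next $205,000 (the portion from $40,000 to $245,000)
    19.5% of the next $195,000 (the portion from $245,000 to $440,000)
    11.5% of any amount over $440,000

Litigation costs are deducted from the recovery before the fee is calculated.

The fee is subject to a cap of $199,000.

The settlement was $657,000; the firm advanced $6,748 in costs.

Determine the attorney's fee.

$127,478.98

Fee base (net of costs): $657,000 − $6,748 = $650,252
First $40,000 at 32.5% = $13,000.00
Next $205,000 at 25.5% = $52,275.00
Next $195,000 at 19.5% = $38,025.00
Remaining $210,252 at 11.5% = $24,178.98
Fee: $13,000.00 + $52,275.00 + $38,025.00 + $24,178.98 = $127,478.98
$127,478.98 is under the $199,000 cap.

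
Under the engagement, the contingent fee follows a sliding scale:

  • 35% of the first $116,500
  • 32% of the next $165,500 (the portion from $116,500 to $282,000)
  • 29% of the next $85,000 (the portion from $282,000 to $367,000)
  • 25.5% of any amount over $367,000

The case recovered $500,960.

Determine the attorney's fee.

First $116,500 at 35% = $40,775.00
Next $165,500 at 32% = $52,960.00
Next $85,000 at 29% = $24,650.00
Remaining $133,960 at 25.5% = $34,159.80
Fee: $40,775.00 + $52,960.00 + $24,650.00 + $34,159.80 = $152,544.80

$152,544.80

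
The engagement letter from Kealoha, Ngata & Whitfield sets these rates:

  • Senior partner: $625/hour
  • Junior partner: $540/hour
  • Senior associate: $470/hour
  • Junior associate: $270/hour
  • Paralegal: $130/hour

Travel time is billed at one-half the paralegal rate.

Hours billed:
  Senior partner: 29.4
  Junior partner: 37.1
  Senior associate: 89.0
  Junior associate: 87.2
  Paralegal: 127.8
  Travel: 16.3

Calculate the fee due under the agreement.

Senior partner: 29.4 × $625 = $18,375.00
Junior partner: 37.1 × $540 = $20,034.00
Senior associate: 89.0 × $470 = $41,830.00
Junior associate: 87.2 × $270 = $23,544.00
Paralegal: 127.8 × $130 = $16,614.00
Subtotal: $18,375.00 + $20,034.00 + $41,830.00 + $23,544.00 + $16,614.00 = $120,397.00
Travel: 16.3 × ($130 ÷ 2) = 16.3 × $65.00 = $1,059.50
Total: $120,397.00 + $1,059.50 = $121,456.50

$121,456.50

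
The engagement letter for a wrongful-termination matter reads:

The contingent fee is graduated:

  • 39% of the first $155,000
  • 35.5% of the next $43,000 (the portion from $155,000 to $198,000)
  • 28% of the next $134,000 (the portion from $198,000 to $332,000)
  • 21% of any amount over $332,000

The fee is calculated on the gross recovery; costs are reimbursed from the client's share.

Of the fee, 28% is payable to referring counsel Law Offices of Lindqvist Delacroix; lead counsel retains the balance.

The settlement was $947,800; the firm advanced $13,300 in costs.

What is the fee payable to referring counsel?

$67,914.84

Fee base is the gross recovery, $947,800; costs are reimbursed separately.
First $155,000 at 39% = $60,450.00
Next $43,000 at 35.5% = $15,265.00
Next $134,000 at 28% = $37,520.00
Remaining $615,800 at 21% = $129,318.00
Fee: $60,450.00 + $15,265.00 + $37,520.00 + $129,318.00 = $242,553.00
Referral share: 28% of $242,553.00 = $67,914.84; lead counsel retains $242,553.00 − $67,914.84 = $174,638.16.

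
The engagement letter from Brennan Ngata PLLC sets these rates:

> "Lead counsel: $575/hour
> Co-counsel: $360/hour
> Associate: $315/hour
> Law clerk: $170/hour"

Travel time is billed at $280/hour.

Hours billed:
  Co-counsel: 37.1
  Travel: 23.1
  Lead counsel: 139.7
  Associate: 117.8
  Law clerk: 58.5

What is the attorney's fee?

Lead counsel: 139.7 × $575 = $80,327.50
Co-counsel: 37.1 × $360 = $13,356.00
Associate: 117.8 × $315 = $37,107.00
Law clerk: 58.5 × $170 = $9,945.00
Subtotal: $80,327.50 + $13,356.00 + $37,107.00 + $9,945.00 = $140,735.50
Travel: 23.1 × $280 = $6,468.00
Total: $140,735.50 + $6,468.00 = $147,203.50

$147,203.50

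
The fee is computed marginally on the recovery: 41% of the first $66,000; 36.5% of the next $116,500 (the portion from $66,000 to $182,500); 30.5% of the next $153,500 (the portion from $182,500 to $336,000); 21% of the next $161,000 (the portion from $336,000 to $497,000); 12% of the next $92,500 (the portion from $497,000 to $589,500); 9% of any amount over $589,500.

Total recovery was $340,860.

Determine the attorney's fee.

First $66,000 at 41% = $27,060.00
Next $116,500 at 36.5% = $42,522.50
Next $153,500 at 30.5% = $46,817.50
Remaining $4,860 at 21% = $1,020.60
Fee: $27,060.00 + $42,522.50 + $46,817.50 + $1,020.60 = $117,420.60

$117,420.60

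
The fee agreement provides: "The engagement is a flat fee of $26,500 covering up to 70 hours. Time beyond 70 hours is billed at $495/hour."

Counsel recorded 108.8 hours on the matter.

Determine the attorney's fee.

$45,706.00

Flat fee: $26,500.00
Excess hours: 108.8 − 70 = 38.8
Overrun: 38.8 × $495 = $19,206.00
Total: $26,500.00 + $19,206.00 = $45,706.00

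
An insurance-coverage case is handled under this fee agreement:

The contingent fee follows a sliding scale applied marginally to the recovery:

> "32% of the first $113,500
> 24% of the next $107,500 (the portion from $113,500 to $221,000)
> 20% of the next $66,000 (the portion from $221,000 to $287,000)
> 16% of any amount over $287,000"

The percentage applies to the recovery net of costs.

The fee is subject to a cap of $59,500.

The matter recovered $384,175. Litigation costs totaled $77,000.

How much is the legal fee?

Fee base (net of costs): $384,175 − $77,000 = $307,175
First $113,500 at 32% = $36,320.00
Next $107,500 at 24% = $25,800.00
Next $66,000 at 20% = $13,200.00
Remaining $20,175 at 16% = $3,228.00
Fee: $36,320.00 + $25,800.00 + $13,200.00 + $3,228.00 = $78,548.00
$78,548.00 exceeds the $59,500 cap, so the fee is capped at $59,500.00.

$59,500.00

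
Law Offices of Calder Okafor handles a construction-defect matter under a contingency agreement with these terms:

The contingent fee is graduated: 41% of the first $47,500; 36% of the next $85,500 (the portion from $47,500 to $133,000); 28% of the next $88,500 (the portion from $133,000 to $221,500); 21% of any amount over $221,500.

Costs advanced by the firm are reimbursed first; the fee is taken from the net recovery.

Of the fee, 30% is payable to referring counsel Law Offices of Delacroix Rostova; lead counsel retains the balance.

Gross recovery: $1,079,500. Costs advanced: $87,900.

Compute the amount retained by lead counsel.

$165,729.20

Fee base (net of costs): $1,079,500 − $87,900 = $991,600
First $47,500 at 41% = $19,475.00
Next $85,500 at 36% = $30,780.00
Next $88,500 at 28% = $24,780.00
Remaining $770,100 at 21% = $161,721.00
Fee: $19,475.00 + $30,780.00 + $24,780.00 + $161,721.00 = $236,756.00
Referral share: 30% of $236,756.00 = $71,026.80; lead counsel retains $236,756.00 − $71,026.80 = $165,729.20.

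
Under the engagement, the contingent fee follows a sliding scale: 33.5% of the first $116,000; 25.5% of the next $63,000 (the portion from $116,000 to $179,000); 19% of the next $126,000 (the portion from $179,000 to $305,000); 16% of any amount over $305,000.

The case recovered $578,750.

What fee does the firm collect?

$122,665.00

First $116,000 at 33.5% = $38,860.00
Next $63,000 at 25.5% = $16,065.00
Next $126,000 at 19% = $23,940.00
Remaining $273,750 at 16% = $43,800.00
Fee: $38,860.00 + $16,065.00 + $23,940.00 + $43,800.00 = $122,665.00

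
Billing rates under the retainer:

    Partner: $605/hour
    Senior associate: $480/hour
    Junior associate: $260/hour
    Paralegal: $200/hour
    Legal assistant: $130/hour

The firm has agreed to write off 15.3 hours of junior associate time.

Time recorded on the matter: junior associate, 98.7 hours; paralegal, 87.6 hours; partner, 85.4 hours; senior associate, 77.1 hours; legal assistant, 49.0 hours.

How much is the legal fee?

Partner: 85.4 × $605 = $51,667.00
Senior associate: 77.1 × $480 = $37,008.00
Junior associate: 98.7 × $260 = $25,662.00
Paralegal: 87.6 × $200 = $17,520.00
Legal assistant: 49.0 × $130 = $6,370.00
Subtotal: $138,227.00
Write-off: 15.3 × $260 = $3,978.00
Total: $138,227.00 − $3,978.00 = $134,249.00

$134,249.00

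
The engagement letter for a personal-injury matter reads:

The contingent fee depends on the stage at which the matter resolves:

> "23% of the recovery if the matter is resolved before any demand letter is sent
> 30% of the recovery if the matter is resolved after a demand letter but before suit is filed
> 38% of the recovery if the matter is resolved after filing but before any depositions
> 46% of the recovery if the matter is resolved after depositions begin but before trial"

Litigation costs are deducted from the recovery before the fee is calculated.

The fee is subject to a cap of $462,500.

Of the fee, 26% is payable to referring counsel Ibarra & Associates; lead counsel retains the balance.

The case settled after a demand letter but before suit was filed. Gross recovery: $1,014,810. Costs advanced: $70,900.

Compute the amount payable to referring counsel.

Fee base (net of costs): $1,014,810 − $70,900 = $943,910
The matter settled after a demand letter but before suit was filed, so the 30% rate applies.
$943,910 × 30% = $283,173.00
$283,173.00 is under the $462,500 cap.
Referral share: 26% of $283,173.00 = $73,624.98; lead counsel retains $283,173.00 − $73,624.98 = $209,548.02.

$73,624.98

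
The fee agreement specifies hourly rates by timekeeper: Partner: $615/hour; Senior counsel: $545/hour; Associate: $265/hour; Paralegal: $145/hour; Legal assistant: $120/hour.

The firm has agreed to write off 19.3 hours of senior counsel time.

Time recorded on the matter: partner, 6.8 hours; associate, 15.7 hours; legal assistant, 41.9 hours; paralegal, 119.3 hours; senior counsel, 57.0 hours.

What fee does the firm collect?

Partner: 6.8 × $615 = $4,182.00
Senior counsel: 57.0 × $545 = $31,065.00
Associate: 15.7 × $265 = $4,160.50
Paralegal: 119.3 × $145 = $17,298.50
Legal assistant: 41.9 × $120 = $5,028.00
Subtotal: $61,734.00
Write-off: 19.3 × $545 = $10,518.50
Total: $61,734.00 − $10,518.50 = $51,215.50

$51,215.50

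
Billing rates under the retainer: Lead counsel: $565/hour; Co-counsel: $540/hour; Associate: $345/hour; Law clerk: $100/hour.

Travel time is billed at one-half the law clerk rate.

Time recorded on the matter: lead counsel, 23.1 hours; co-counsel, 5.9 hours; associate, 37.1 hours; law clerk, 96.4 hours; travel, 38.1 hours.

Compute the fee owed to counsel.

$40,582.00

Lead counsel: 23.1 × $565 = $13,051.50
Co-counsel: 5.9 × $540 = $3,186.00
Associate: 37.1 × $345 = $12,799.50
Law clerk: 96.4 × $100 = $9,640.00
Subtotal: $13,051.50 + $3,186.00 + $12,799.50 + $9,640.00 = $38,677.00
Travel: 38.1 × ($100 ÷ 2) = 38.1 × $50.00 = $1,905.00
Total: $38,677.00 + $1,905.00 = $40,582.00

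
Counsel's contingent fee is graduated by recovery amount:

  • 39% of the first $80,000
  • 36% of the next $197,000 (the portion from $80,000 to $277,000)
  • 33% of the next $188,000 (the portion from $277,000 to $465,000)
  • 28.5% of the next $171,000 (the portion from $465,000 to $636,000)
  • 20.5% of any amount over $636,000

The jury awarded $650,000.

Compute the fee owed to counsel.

$215,765.00

First $80,000 at 39% = $31,200.00
Next $197,000 at 36% = $70,920.00
Next $188,000 at 33% = $62,040.00
Next $171,000 at 28.5% = $48,735.00
Remaining $14,000 at 20.5% = $2,870.00
Fee: $31,200.00 + $70,920.00 + $62,040.00 + $48,735.00 + $2,870.00 = $215,765.00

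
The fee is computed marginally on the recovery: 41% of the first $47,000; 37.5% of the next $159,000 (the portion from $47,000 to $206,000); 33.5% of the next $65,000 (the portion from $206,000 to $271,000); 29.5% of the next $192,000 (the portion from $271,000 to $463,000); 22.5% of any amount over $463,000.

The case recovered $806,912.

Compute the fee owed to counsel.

First $47,000 at 41% = $19,270.00
Next $159,000 at 37.5% = $59,625.00
Next $65,000 at 33.5% = $21,775.00
Next $192,000 at 29.5% = $56,640.00
Remaining $343,912 at 22.5% = $77,380.20
Fee: $19,270.00 + $59,625.00 + $21,775.00 + $56,640.00 + $77,380.20 = $234,690.20

$234,690.20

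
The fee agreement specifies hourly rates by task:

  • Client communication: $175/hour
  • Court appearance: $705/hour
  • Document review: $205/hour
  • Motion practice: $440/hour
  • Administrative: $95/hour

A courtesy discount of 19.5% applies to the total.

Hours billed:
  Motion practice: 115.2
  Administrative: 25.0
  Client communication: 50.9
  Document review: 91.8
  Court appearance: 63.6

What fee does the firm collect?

$101,130.14

Client communication: 50.9 × $175 = $8,907.50
Court appearance: 63.6 × $705 = $44,838.00
Document review: 91.8 × $205 = $18,819.00
Motion practice: 115.2 × $440 = $50,688.00
Administrative: 25.0 × $95 = $2,375.00
Subtotal: $125,627.50
Less 19.5% discount: −$24,497.36
Total: $125,627.50 − $24,497.36 = $101,130.14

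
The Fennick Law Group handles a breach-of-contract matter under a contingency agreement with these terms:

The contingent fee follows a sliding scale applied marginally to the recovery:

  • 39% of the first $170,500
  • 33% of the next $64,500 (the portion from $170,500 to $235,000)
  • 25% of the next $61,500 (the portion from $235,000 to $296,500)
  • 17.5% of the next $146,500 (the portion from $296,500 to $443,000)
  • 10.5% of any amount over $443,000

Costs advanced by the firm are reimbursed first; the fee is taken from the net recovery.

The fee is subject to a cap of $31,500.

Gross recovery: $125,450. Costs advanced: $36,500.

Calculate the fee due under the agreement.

Fee base (net of costs): $125,450 − $36,500 = $88,950
First $88,950 at 39% = $34,690.50
$34,690.50 exceeds the $31,500 cap, so the fee is capped at $31,500.00.

$31,500.00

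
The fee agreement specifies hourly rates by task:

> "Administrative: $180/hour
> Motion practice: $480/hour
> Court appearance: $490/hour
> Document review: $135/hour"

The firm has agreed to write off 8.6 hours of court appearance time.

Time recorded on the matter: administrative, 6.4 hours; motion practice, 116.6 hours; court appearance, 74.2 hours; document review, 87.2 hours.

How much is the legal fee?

$101,036.00

Administrative: 6.4 × $180 = $1,152.00
Motion practice: 116.6 × $480 = $55,968.00
Court appearance: 74.2 × $490 = $36,358.00
Document review: 87.2 × $135 = $11,772.00
Subtotal: $105,250.00
Write-off: 8.6 × $490 = $4,214.00
Total: $105,250.00 − $4,214.00 = $101,036.00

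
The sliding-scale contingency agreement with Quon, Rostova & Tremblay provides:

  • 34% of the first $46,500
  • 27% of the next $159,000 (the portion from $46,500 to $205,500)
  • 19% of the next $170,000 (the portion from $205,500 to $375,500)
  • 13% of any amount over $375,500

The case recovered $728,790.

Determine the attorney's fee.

First $46,500 at 34% = $15,810.00
Next $159,000 at 27% = $42,930.00
Next $170,000 at 19% = $32,300.00
Remaining $353,290 at 13% = $45,927.70
Fee: $15,810.00 + $42,930.00 + $32,300.00 + $45,927.70 = $136,967.70

$136,967.70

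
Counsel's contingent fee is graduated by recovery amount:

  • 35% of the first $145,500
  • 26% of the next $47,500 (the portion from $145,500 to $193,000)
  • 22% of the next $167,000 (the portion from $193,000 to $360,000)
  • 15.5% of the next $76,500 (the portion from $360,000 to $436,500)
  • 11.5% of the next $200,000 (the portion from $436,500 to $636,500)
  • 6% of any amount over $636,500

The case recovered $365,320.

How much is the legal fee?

First $145,500 at 35% = $50,925.00
Next $47,500 at 26% = $12,350.00
Next $167,000 at 22% = $36,740.00
Remaining $5,320 at 15.5% = $824.60
Fee: $50,925.00 + $12,350.00 + $36,740.00 + $824.60 = $100,839.60

$100,839.60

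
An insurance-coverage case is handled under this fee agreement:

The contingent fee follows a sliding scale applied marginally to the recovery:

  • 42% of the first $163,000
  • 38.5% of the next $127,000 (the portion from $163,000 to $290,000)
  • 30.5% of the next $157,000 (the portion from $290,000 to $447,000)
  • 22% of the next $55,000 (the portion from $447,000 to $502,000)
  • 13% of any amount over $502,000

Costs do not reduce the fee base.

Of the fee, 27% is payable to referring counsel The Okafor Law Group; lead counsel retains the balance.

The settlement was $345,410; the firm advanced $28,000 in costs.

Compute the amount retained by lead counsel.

$98,006.19

Fee base is the gross recovery, $345,410; costs are reimbursed separately.
First $163,000 at 42% = $68,460.00
Next $127,000 at 38.5% = $48,895.00
Remaining $55,410 at 30.5% = $16,900.05
Fee: $68,460.00 + $48,895.00 + $16,900.05 = $134,255.05
Referral share: 27% of $134,255.05 = $36,248.86; lead counsel retains $134,255.05 − $36,248.86 = $98,006.19.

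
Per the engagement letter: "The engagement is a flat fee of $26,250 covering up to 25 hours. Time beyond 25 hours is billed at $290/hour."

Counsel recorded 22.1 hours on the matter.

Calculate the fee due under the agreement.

$26,250.00

22.1 hours is within the 25-hour scope; only the flat fee applies.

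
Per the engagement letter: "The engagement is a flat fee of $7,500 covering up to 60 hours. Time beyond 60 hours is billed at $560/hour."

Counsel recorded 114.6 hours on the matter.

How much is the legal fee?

$38,076.00

Flat fee: $7,500.00
Excess hours: 114.6 − 60 = 54.6
Overrun: 54.6 × $560 = $30,576.00
Total: $7,500.00 + $30,576.00 = $38,076.00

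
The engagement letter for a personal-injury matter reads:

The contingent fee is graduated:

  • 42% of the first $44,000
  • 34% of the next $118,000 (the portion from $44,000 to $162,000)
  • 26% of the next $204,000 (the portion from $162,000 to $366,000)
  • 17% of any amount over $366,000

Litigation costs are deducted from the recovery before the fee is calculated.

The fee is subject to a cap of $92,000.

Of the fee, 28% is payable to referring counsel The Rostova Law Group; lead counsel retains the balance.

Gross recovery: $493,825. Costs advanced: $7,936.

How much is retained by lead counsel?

$66,240.00

Fee base (net of costs): $493,825 − $7,936 = $485,889
First $44,000 at 42% = $18,480.00
Next $118,000 at 34% = $40,120.00
Next $204,000 at 26% = $53,040.00
Remaining $119,889 at 17% = $20,381.13
Fee: $18,480.00 + $40,120.00 + $53,040.00 + $20,381.13 = $132,021.13
$132,021.13 exceeds the $92,000 cap, so the fee is capped at $92,000.00.
Referral share: 28% of $92,000.00 = $25,760.00; lead counsel retains $92,000.00 − $25,760.00 = $66,240.00.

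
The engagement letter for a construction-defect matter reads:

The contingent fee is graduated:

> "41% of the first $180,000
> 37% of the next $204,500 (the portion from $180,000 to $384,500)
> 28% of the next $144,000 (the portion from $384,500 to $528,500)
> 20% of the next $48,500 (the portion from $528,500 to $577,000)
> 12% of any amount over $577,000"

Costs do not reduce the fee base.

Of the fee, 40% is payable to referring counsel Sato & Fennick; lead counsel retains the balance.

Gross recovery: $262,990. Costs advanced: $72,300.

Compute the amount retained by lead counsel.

$62,703.78

Fee base is the gross recovery, $262,990; costs are reimbursed separately.
First $180,000 at 41% = $73,800.00
Remaining $82,990 at 37% = $30,706.30
Fee: $73,800.00 + $30,706.30 = $104,506.30
Referral share: 40% of $104,506.30 = $41,802.52; lead counsel retains $104,506.30 − $41,802.52 = $62,703.78.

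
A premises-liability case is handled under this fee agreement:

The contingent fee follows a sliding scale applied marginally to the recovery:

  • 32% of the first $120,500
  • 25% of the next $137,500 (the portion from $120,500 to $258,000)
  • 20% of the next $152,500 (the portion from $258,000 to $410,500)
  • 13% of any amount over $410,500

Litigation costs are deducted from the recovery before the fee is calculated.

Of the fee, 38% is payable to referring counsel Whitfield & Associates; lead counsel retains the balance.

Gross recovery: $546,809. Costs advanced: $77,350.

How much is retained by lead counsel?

$68,881.80

Fee base (net of costs): $546,809 − $77,350 = $469,459
First $120,500 at 32% = $38,560.00
Next $137,500 at 25% = $34,375.00
Next $152,500 at 20% = $30,500.00
Remaining $58,959 at 13% = $7,664.67
Fee: $38,560.00 + $34,375.00 + $30,500.00 + $7,664.67 = $111,099.67
Referral share: 38% of $111,099.67 = $42,217.87; lead counsel retains $111,099.67 − $42,217.87 = $68,881.80.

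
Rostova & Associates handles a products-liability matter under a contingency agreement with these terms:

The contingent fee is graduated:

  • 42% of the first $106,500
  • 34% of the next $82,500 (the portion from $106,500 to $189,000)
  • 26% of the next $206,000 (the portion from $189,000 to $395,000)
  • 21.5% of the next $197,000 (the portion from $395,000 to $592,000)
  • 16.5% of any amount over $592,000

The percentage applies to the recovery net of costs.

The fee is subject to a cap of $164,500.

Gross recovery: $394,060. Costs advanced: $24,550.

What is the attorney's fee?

$119,712.60

Fee base (net of costs): $394,060 − $24,550 = $369,510
First $106,500 at 42% = $44,730.00
Next $82,500 at 34% = $28,050.00
Remaining $180,510 at 26% = $46,932.60
Fee: $44,730.00 + $28,050.00 + $46,932.60 = $119,712.60
$119,712.60 is under the $164,500 cap.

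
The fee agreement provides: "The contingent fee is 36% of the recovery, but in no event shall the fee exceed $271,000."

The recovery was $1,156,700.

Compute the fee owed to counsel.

$271,000.00

36% of $1,156,700 = $416,412.00
That exceeds the $271,000 cap, so the fee is capped at $271,000.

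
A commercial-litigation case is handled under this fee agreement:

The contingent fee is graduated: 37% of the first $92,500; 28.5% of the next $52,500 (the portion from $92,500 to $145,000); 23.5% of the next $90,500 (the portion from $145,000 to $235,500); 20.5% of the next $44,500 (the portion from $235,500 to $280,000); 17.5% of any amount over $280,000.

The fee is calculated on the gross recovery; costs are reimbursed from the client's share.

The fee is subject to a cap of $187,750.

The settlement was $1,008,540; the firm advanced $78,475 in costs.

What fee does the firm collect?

Fee base is the gross recovery, $1,008,540; costs are reimbursed separately.
First $92,500 at 37% = $34,225.00
Next $52,500 at 28.5% = $14,962.50
Next $90,500 at 23.5% = $21,267.50
Next $44,500 at 20.5% = $9,122.50
Remaining $728,540 at 17.5% = $127,494.50
Fee: $34,225.00 + $14,962.50 + $21,267.50 + $9,122.50 + $127,494.50 = $207,072.00
$207,072.00 exceeds the $187,750 cap, so the fee is capped at $187,750.00.

$187,750.00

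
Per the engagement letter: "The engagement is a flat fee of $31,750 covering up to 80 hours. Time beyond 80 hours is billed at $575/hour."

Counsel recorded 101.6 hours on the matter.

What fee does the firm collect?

$44,170.00

Flat fee: $31,750.00
Excess hours: 101.6 − 80 = 21.6
Overrun: 21.6 × $575 = $12,420.00
Total: $31,750.00 + $12,420.00 = $44,170.00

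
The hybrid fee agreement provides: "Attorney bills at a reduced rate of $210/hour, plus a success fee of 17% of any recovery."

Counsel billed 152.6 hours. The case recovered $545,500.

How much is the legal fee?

$124,781.00

Hourly: 152.6 × $210 = $32,046.00
Success fee: 17% of $545,500 = $92,735.00
Total: $32,046.00 + $92,735.00 = $124,781.00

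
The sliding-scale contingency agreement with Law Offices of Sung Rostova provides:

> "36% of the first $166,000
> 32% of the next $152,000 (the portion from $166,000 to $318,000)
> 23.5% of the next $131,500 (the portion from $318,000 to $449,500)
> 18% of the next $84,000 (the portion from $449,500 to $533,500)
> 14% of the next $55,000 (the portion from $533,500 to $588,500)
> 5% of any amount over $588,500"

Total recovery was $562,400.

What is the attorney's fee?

$158,468.50

First $166,000 at 36% = $59,760.00
Next $152,000 at 32% = $48,640.00
Next $131,500 at 23.5% = $30,902.50
Next $84,000 at 18% = $15,120.00
Remaining $28,900 at 14% = $4,046.00
Fee: $59,760.00 + $48,640.00 + $30,902.50 + $15,120.00 + $4,046.00 = $158,468.50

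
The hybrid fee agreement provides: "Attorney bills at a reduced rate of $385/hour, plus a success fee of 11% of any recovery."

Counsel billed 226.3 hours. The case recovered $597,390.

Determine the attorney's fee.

Hourly: 226.3 × $385 = $87,125.50
Success fee: 11% of $597,390 = $65,712.90
Total: $87,125.50 + $65,712.90 = $152,838.40

$152,838.40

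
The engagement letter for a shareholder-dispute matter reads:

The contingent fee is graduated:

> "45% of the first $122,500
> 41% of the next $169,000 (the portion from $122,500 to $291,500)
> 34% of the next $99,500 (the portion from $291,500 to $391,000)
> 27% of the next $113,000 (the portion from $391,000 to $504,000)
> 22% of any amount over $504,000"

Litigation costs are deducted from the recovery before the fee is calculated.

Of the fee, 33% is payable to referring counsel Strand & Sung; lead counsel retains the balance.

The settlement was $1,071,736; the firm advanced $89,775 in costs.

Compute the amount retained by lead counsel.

$196,917.30

Fee base (net of costs): $1,071,736 − $89,775 = $981,961
First $122,500 at 45% = $55,125.00
Next $169,000 at 41% = $69,290.00
Next $99,500 at 34% = $33,830.00
Next $113,000 at 27% = $30,510.00
Remaining $477,961 at 22% = $105,151.42
Fee: $55,125.00 + $69,290.00 + $33,830.00 + $30,510.00 + $105,151.42 = $293,906.42
Referral share: 33% of $293,906.42 = $96,989.12; lead counsel retains $293,906.42 − $96,989.12 = $196,917.30.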